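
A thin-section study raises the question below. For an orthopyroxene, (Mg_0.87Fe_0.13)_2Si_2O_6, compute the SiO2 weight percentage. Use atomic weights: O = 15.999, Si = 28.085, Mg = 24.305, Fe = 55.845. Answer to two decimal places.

M((Mg_0.87Fe_0.13)_2Si_2O_6) = 208.974 g/mol; M(SiO2) = 60.083 g/mol.
Moles SiO2 per formula unit = 2 Si ÷ 1 = 2.0000.
SiO2 fraction = (2.0000 × 60.083) / 208.974 = 120.166/208.974 = 0.5750.

57.50 wt%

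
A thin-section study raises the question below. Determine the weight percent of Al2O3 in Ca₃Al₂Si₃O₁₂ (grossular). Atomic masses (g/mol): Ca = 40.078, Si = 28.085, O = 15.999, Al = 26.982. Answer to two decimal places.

22.64 wt%

Molar mass of Ca₃Al₂Si₃O₁₂ = 3×40.078 + 2×26.982 + 3×28.085 + 12×15.999 = 450.441 g/mol.
Each formula unit contains 2 Al, equivalent to 2/2 = 1.0000 mol Al2O3.
M(Al2O3) = 2×26.982 + 3×15.999 = 101.961 g/mol.
Mass of Al2O3 per formula unit = 1.0000 × 101.961 = 101.961 g.
Al2O3 wt% = 101.961 / 450.441 × 100 = 22.64%.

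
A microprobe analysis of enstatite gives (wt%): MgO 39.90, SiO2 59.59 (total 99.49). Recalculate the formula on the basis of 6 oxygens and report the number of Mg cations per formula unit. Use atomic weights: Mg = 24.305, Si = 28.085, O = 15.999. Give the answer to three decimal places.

MgO (M=40.304): mol = 0.98998; Mg = 0.98998, O = 0.98998.
SiO2 (M=60.083): mol = 0.99179; Si = 0.99179, O = 1.98358.
ΣO = 2.97356; factor = 6/ΣO = 2.01778.
Mg apfu = 0.98998 × 2.01778 = 1.998.

1.998 Mg apfu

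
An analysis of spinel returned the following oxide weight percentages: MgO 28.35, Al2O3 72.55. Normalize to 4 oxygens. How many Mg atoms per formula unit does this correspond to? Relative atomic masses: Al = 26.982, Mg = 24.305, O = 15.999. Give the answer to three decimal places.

0.991 Mg apfu

28.35 wt% MgO ÷ 40.304 g/mol = 0.70340 mol, giving 0.70340 Mg and 0.70340 O.
72.55 wt% Al2O3 ÷ 101.961 g/mol = 0.71155 mol, giving 1.42310 Al and 2.13465 O.
Oxygen sums to 2.83805; scaling by 4/2.83805 = 1.40942 puts the formula on 4 O.
Mg: 0.70340 × 1.40942 = 0.991 atoms per formula unit.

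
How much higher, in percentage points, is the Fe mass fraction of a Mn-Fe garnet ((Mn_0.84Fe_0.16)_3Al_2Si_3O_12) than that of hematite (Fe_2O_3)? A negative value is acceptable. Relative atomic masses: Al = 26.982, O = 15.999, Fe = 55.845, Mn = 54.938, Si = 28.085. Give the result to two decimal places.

-64.53 percentage points

M((Mn_0.84Fe_0.16)_3Al_2Si_3O_12) = 495.456 g/mol, so wt% Fe = 26.806/495.456 × 100 = 5.41%.
M(Fe_2O_3) = 159.687 g/mol, so wt% Fe = 111.690/159.687 × 100 = 69.94%.
5.41 − 69.94 = -64.53 pp.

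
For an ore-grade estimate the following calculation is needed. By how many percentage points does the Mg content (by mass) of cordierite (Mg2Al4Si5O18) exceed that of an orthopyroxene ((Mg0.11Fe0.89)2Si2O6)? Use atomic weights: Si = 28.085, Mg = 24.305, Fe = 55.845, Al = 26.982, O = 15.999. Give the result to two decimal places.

Mg in Mg2Al4Si5O18: molar mass 584.945 g/mol; 2×24.305 = 48.610 g → 8.31 wt%.
Mg in (Mg0.11Fe0.89)2Si2O6: molar mass 256.915 g/mol; 0.22×24.305 = 5.347 g → 2.08 wt%.
Difference = 8.31 − 2.08 = 6.23 percentage points.

6.23 percentage points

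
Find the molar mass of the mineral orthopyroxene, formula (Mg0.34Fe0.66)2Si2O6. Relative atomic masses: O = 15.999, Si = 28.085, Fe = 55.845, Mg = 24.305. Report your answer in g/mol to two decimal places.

Mg: 0.68 × 24.305 = 16.5274
Fe: 1.32 × 55.845 = 73.7154
Si: 2 × 28.085 = 56.1700
O: 6 × 15.999 = 95.9940
Summing the contributions gives the formula mass.

242.41 g/mol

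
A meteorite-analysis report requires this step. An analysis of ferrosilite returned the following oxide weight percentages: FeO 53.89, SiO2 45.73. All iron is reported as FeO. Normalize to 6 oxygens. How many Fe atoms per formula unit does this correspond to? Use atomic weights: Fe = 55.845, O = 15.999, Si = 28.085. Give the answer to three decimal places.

1.981 Fe apfu

FeO: 53.89/71.844 = 0.75010 mol → 0.75010 mol Fe, 0.75010 mol O.
SiO2: 45.73/60.083 = 0.76111 mol → 0.76111 mol Si, 1.52222 mol O.
Total oxygen = 2.27232 mol. Normalization factor = 6/2.27232 = 2.64047.
Fe per 6 O = 0.75010 × 2.64047 = 1.981.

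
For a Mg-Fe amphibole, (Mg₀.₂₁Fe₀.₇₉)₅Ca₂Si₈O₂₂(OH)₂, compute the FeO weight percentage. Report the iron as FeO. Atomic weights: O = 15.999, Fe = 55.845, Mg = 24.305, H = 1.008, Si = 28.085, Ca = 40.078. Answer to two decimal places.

30.29 wt%

Formula mass = 936.936 g/mol.
3.95 Fe → 3.9500 mol FeO per formula unit; M(FeO) = 71.844, so FeO mass = 283.784 g.
283.784/936.936 × 100 = 30.29 wt%.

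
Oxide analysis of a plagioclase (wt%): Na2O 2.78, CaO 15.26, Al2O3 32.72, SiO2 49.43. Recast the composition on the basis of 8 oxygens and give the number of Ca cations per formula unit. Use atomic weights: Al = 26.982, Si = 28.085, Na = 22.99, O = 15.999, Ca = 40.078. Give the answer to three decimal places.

2.78 wt% Na2O ÷ 61.979 g/mol = 0.04485 mol, giving 0.08970 Na and 0.04485 O.
15.26 wt% CaO ÷ 56.077 g/mol = 0.27213 mol, giving 0.27213 Ca and 0.27213 O.
32.72 wt% Al2O3 ÷ 101.961 g/mol = 0.32091 mol, giving 0.64182 Al and 0.96273 O.
49.43 wt% SiO2 ÷ 60.083 g/mol = 0.82270 mol, giving 0.82270 Si and 1.64540 O.
Oxygen sums to 2.92511; scaling by 8/2.92511 = 2.73494 puts the formula on 8 O.
Ca: 0.27213 × 2.73494 = 0.744 atoms per formula unit.

0.744 Ca apfu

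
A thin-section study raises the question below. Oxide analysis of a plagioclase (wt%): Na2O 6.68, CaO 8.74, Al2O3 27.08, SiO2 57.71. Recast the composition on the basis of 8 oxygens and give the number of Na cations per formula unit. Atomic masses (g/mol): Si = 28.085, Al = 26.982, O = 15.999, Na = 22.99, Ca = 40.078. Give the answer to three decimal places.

0.578 Na apfu

Na2O: 6.68/61.979 = 0.10778 mol → 0.21556 mol Na, 0.10778 mol O.
CaO: 8.74/56.077 = 0.15586 mol → 0.15586 mol Ca, 0.15586 mol O.
Al2O3: 27.08/101.961 = 0.26559 mol → 0.53118 mol Al, 0.79677 mol O.
SiO2: 57.71/60.083 = 0.96050 mol → 0.96050 mol Si, 1.92100 mol O.
Total oxygen = 2.98141 mol. Normalization factor = 8/2.98141 = 2.68329.
Na per 8 O = 0.21556 × 2.68329 = 0.578.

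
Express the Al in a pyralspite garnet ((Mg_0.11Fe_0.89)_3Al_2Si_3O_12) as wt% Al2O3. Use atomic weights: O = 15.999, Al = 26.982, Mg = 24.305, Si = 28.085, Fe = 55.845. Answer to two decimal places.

20.92 wt%

M((Mg_0.11Fe_0.89)_3Al_2Si_3O_12) = 487.334 g/mol; M(Al2O3) = 101.961 g/mol.
Moles Al2O3 per formula unit = 2 Al ÷ 2 = 1.0000.
Al2O3 fraction = (1.0000 × 101.961) / 487.334 = 101.961/487.334 = 0.2092.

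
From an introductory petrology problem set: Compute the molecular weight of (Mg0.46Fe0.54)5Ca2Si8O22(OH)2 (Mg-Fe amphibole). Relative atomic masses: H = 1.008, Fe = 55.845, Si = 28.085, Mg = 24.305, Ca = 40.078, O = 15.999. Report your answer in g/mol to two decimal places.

M = 2.30·24.305 + 2.70·55.845 + 2·40.078 + 8·28.085 + 24·15.999 + 2·1.008

897.51 g/mol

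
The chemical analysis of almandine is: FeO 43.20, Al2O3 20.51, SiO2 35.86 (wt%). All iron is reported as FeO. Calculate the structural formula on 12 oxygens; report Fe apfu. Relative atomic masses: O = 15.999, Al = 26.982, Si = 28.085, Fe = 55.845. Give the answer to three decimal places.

3.008 Fe apfu

FeO: 43.20/71.844 = 0.60130 mol → 0.60130 mol Fe, 0.60130 mol O.
Al2O3: 20.51/101.961 = 0.20116 mol → 0.40232 mol Al, 0.60348 mol O.
SiO2: 35.86/60.083 = 0.59684 mol → 0.59684 mol Si, 1.19368 mol O.
Total oxygen = 2.39846 mol. Normalization factor = 12/2.39846 = 5.00321.
Fe per 12 O = 0.60130 × 5.00321 = 3.008.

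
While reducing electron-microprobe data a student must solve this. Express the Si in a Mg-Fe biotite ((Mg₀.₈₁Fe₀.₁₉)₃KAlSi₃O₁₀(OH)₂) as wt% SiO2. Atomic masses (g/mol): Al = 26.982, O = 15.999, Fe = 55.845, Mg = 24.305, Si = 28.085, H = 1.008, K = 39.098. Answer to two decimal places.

41.41 wt%

Molar mass of (Mg₀.₈₁Fe₀.₁₉)₃KAlSi₃O₁₀(OH)₂ = 2.43×24.305 + 0.57×55.845 + 1×39.098 + 1×26.982 + 3×28.085 + 12×15.999 + 2×1.008 = 435.232 g/mol.
Each formula unit contains 3 Si, equivalent to 3/1 = 3.0000 mol SiO2.
M(SiO2) = 1×28.085 + 2×15.999 = 60.083 g/mol.
Mass of SiO2 per formula unit = 3.0000 × 60.083 = 180.249 g.
SiO2 wt% = 180.249 / 435.232 × 100 = 41.41%.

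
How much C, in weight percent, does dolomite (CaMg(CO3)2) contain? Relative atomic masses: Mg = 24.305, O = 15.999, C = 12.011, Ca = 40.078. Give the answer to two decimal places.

Formula mass = 1×40.078 + 1×24.305 + 2×12.011 + 6×15.999 = 184.399 g/mol, of which 24.022 g is C.
So C makes up 24.022/184.399 = 0.1303 of the mass, i.e. 13.03%.

13.03 weight percent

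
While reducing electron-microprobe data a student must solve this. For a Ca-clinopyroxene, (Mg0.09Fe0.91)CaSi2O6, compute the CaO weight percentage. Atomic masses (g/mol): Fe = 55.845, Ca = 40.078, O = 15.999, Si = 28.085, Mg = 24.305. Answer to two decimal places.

Molar mass of (Mg0.09Fe0.91)CaSi2O6 = 0.09×24.305 + 0.91×55.845 + 1×40.078 + 2×28.085 + 6×15.999 = 245.248 g/mol.
Each formula unit contains 1 Ca, equivalent to 1/1 = 1.0000 mol CaO.
M(CaO) = 1×40.078 + 1×15.999 = 56.077 g/mol.
Mass of CaO per formula unit = 1.0000 × 56.077 = 56.077 g.
CaO wt% = 56.077 / 245.248 × 100 = 22.87%.

22.87 wt%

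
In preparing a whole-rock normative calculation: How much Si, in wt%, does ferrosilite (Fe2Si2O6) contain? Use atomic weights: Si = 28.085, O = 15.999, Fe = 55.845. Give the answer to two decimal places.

21.29 wt%

Molar mass of Fe2Si2O6: 2·55.845 + 2·28.085 + 6·15.999 = 263.854 g/mol.
Mass of Si per formula unit: 2 × 28.085 = 56.170 g.
Weight fraction Si = 56.170 / 263.854 = 0.2129.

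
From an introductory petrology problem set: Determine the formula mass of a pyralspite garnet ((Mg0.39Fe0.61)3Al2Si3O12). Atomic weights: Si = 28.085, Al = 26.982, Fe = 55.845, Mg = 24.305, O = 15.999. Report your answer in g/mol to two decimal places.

The formula mass is the sum 1.17*24.305 + 1.83*55.845 + 2*26.982 + 3*28.085 + 12*15.999.

460.84 g/mol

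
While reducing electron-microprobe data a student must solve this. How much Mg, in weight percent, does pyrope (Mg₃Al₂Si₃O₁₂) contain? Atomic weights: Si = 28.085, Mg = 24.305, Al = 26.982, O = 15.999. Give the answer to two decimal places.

18.09 weight percent

Formula mass = 3×24.305 + 2×26.982 + 3×28.085 + 12×15.999 = 403.122 g/mol, of which 72.915 g is Mg.
So Mg makes up 72.915/403.122 = 0.1809 of the mass, i.e. 18.09%.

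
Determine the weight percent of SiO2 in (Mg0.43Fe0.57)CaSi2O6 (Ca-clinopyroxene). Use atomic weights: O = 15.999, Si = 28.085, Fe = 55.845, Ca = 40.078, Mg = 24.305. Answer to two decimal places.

Formula mass = 234.525 g/mol.
2 Si → 2.0000 mol SiO2 per formula unit; M(SiO2) = 60.083, so SiO2 mass = 120.166 g.
120.166/234.525 × 100 = 51.24 wt%.

51.24 wt%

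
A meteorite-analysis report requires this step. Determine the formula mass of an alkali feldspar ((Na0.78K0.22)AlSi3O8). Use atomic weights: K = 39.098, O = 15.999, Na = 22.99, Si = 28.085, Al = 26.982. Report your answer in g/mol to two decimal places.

265.76 g/mol

The formula mass is the sum 0.78*22.99 + 0.22*39.098 + 1*26.982 + 3*28.085 + 8*15.999.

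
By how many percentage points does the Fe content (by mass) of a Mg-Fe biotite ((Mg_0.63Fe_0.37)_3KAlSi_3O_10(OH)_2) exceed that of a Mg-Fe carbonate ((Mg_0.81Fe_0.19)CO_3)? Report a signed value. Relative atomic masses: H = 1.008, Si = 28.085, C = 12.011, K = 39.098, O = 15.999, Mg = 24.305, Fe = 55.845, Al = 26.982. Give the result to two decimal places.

M((Mg_0.63Fe_0.37)_3KAlSi_3O_10(OH)_2) = 452.263 g/mol, so wt% Fe = 61.988/452.263 × 100 = 13.71%.
M((Mg_0.81Fe_0.19)CO_3) = 90.306 g/mol, so wt% Fe = 10.611/90.306 × 100 = 11.75%.
13.71 − 11.75 = 1.96 pp.

1.96 percentage points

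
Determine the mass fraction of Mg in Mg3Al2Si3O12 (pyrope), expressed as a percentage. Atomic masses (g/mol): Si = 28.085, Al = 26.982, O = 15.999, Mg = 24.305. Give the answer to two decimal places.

Molar mass of Mg3Al2Si3O12: 3×24.305 + 2×26.982 + 3×28.085 + 12×15.999 = 403.122 g/mol.
Mass of Mg per formula unit: 3 × 24.305 = 72.915 g.
Weight fraction Mg = 72.915 / 403.122 = 0.1809.

18.09 weight percent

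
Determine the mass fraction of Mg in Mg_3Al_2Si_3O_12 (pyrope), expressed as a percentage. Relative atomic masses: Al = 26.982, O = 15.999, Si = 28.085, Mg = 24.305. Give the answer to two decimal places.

M(Mg_3Al_2Si_3O_12) = 403.122 g/mol.
Mg contributes 3 × 24.305 = 72.915 g per mole.
72.915/403.122 = 0.1809 → 18.09%.

18.09 mass %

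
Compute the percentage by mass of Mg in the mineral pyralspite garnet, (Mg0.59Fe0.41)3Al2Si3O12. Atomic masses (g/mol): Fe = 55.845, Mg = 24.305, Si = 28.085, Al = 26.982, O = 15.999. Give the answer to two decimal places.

Molar mass of (Mg0.59Fe0.41)3Al2Si3O12: 1.77×24.305 + 1.23×55.845 + 2×26.982 + 3×28.085 + 12×15.999 = 441.916 g/mol.
Mass of Mg per formula unit: 1.77 × 24.305 = 43.020 g.
Weight fraction Mg = 43.020 / 441.916 = 0.0973.

9.73 wt%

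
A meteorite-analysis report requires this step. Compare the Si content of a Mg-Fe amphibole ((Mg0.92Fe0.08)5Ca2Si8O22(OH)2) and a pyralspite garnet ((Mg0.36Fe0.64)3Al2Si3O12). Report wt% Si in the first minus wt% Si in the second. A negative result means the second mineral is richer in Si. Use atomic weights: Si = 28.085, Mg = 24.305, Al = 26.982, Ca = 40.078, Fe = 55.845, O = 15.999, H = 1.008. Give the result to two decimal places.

First mineral: 224.680 g Si in 824.969 g formula = 27.23 wt% Si.
Second mineral: 84.255 g Si in 463.679 g formula = 18.17 wt% Si.
27.23% − 18.17% gives a difference of 9.06 percentage points.

9.06 percentage points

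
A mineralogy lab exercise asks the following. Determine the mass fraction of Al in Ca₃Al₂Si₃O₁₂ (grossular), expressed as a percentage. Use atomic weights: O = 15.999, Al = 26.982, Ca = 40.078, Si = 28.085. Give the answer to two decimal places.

M(Ca₃Al₂Si₃O₁₂) = 450.441 g/mol.
Al contributes 2 × 26.982 = 53.964 g per mole.
53.964/450.441 = 0.1198 → 11.98%.

11.98 mass %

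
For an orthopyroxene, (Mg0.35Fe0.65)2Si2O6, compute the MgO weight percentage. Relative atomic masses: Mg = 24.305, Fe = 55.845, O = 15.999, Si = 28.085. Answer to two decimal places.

M((Mg0.35Fe0.65)2Si2O6) = 241.776 g/mol; M(MgO) = 40.304 g/mol.
Moles MgO per formula unit = 0.70 Mg ÷ 1 = 0.7000.
MgO fraction = (0.7000 × 40.304) / 241.776 = 28.213/241.776 = 0.1167.

11.67 wt%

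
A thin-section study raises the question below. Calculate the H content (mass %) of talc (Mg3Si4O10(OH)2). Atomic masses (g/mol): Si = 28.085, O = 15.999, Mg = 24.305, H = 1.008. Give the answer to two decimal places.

0.53 mass %

Formula mass = 3·24.305 + 4·28.085 + 12·15.999 + 2·1.008 = 379.259 g/mol, of which 2.016 g is H.
So H makes up 2.016/379.259 = 0.0053 of the mass, i.e. 0.53%.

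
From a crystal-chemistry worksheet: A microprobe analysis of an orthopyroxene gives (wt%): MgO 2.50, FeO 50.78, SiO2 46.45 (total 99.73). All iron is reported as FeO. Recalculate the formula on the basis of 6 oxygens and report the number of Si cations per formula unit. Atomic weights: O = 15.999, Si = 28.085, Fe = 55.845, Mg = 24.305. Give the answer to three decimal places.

2.50 wt% MgO ÷ 40.304 g/mol = 0.06203 mol, giving 0.06203 Mg and 0.06203 O.
50.78 wt% FeO ÷ 71.844 g/mol = 0.70681 mol, giving 0.70681 Fe and 0.70681 O.
46.45 wt% SiO2 ÷ 60.083 g/mol = 0.77310 mol, giving 0.77310 Si and 1.54620 O.
Oxygen sums to 2.31504; scaling by 6/2.31504 = 2.59175 puts the formula on 6 O.
Si: 0.77310 × 2.59175 = 2.004 atoms per formula unit.

2.004 Si apfu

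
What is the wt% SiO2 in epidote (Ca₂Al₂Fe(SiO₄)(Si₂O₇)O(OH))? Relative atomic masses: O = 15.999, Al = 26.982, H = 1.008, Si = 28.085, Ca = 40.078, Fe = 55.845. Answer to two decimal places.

M(Ca₂Al₂Fe(SiO₄)(Si₂O₇)O(OH)) = 483.215 g/mol; M(SiO2) = 60.083 g/mol.
Moles SiO2 per formula unit = 3 Si ÷ 1 = 3.0000.
SiO2 fraction = (3.0000 × 60.083) / 483.215 = 180.249/483.215 = 0.3730.

37.30 wt%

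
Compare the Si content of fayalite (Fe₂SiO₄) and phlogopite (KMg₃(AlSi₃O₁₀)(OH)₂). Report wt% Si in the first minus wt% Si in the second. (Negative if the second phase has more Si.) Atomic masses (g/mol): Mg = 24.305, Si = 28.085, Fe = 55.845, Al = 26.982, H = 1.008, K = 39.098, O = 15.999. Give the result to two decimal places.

First mineral: 28.085 g Si in 203.771 g formula = 13.78 wt% Si.
Second mineral: 84.255 g Si in 417.254 g formula = 20.19 wt% Si.
13.78% − 20.19% gives a difference of -6.41 percentage points.

-6.41 percentage points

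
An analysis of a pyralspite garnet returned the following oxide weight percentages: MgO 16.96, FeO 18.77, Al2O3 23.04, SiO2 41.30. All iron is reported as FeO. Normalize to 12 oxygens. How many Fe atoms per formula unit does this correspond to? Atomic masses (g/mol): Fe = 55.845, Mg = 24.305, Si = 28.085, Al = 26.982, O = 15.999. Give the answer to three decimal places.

1.146 Fe apfu

MgO (M=40.304): mol = 0.42080; Mg = 0.42080, O = 0.42080.
FeO (M=71.844): mol = 0.26126; Fe = 0.26126, O = 0.26126.
Al2O3 (M=101.961): mol = 0.22597; Al = 0.45194, O = 0.67791.
SiO2 (M=60.083): mol = 0.68738; Si = 0.68738, O = 1.37476.
ΣO = 2.73473; factor = 12/ΣO = 4.38800.
Fe apfu = 0.26126 × 4.38800 = 1.146.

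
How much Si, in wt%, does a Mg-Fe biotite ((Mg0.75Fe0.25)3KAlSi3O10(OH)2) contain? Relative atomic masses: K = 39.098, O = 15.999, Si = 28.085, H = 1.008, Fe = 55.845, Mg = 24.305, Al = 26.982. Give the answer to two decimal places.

19.11 wt%

Formula mass = 2.25×24.305 + 0.75×55.845 + 1×39.098 + 1×26.982 + 3×28.085 + 12×15.999 + 2×1.008 = 440.909 g/mol, of which 84.255 g is Si.
So Si makes up 84.255/440.909 = 0.1911 of the mass, i.e. 19.11%.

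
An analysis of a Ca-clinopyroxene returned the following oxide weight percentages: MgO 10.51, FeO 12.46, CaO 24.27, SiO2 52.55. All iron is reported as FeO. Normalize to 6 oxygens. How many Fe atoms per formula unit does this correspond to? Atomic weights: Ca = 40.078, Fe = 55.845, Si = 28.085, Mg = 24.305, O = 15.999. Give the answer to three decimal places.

MgO: 10.51/40.304 = 0.26077 mol → 0.26077 mol Mg, 0.26077 mol O.
FeO: 12.46/71.844 = 0.17343 mol → 0.17343 mol Fe, 0.17343 mol O.
CaO: 24.27/56.077 = 0.43280 mol → 0.43280 mol Ca, 0.43280 mol O.
SiO2: 52.55/60.083 = 0.87462 mol → 0.87462 mol Si, 1.74924 mol O.
Total oxygen = 2.61624 mol. Normalization factor = 6/2.61624 = 2.29337.
Fe per 6 O = 0.17343 × 2.29337 = 0.398.

0.398 Fe apfu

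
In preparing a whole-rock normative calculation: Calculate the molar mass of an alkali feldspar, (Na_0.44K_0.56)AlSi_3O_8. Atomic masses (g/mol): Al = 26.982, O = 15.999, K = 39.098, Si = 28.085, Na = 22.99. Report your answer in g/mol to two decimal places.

271.24 g/mol

The formula mass is the sum 0.44×22.99 + 0.56×39.098 + 1×26.982 + 3×28.085 + 8×15.999.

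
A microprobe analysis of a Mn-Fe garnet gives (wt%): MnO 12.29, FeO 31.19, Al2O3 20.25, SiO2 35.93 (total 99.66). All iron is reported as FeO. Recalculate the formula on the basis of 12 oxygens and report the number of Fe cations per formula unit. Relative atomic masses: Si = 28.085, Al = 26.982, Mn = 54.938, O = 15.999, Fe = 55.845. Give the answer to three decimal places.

2.171 Fe apfu

MnO: 12.29/70.937 = 0.17325 mol → 0.17325 mol Mn, 0.17325 mol O.
FeO: 31.19/71.844 = 0.43414 mol → 0.43414 mol Fe, 0.43414 mol O.
Al2O3: 20.25/101.961 = 0.19861 mol → 0.39722 mol Al, 0.59583 mol O.
SiO2: 35.93/60.083 = 0.59801 mol → 0.59801 mol Si, 1.19602 mol O.
Total oxygen = 2.39924 mol. Normalization factor = 12/2.39924 = 5.00158.
Fe per 12 O = 0.43414 × 5.00158 = 2.171.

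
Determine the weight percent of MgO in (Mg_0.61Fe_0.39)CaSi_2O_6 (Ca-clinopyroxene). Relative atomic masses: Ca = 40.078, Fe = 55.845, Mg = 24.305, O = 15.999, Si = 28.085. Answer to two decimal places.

10.74 wt%

Molar mass of (Mg_0.61Fe_0.39)CaSi_2O_6 = 0.61×24.305 + 0.39×55.845 + 1×40.078 + 2×28.085 + 6×15.999 = 228.848 g/mol.
Each formula unit contains 0.61 Mg, equivalent to 0.61/1 = 0.6100 mol MgO.
M(MgO) = 1×24.305 + 1×15.999 = 40.304 g/mol.
Mass of MgO per formula unit = 0.6100 × 40.304 = 24.585 g.
MgO wt% = 24.585 / 228.848 × 100 = 10.74%.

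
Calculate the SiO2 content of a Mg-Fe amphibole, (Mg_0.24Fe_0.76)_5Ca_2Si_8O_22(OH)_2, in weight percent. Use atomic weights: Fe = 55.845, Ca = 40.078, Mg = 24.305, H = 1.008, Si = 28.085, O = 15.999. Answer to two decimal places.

51.56 wt%

M((Mg_0.24Fe_0.76)_5Ca_2Si_8O_22(OH)_2) = 932.205 g/mol; M(SiO2) = 60.083 g/mol.
Moles SiO2 per formula unit = 8 Si ÷ 1 = 8.0000.
SiO2 fraction = (8.0000 × 60.083) / 932.205 = 480.664/932.205 = 0.5156.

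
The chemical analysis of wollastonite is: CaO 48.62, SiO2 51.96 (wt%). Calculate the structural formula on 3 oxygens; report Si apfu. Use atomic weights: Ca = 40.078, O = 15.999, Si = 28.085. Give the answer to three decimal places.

CaO (M=56.077): mol = 0.86702; Ca = 0.86702, O = 0.86702.
SiO2 (M=60.083): mol = 0.86480; Si = 0.86480, O = 1.72960.
ΣO = 2.59662; factor = 3/ΣO = 1.15535.
Si apfu = 0.86480 × 1.15535 = 0.999.

0.999 Si apfu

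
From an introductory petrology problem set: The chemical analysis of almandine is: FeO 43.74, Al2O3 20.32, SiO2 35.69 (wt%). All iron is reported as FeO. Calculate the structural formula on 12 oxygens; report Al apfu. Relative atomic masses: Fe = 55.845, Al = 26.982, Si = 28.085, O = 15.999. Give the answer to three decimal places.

43.74 wt% FeO ÷ 71.844 g/mol = 0.60882 mol, giving 0.60882 Fe and 0.60882 O.
20.32 wt% Al2O3 ÷ 101.961 g/mol = 0.19929 mol, giving 0.39858 Al and 0.59787 O.
35.69 wt% SiO2 ÷ 60.083 g/mol = 0.59401 mol, giving 0.59401 Si and 1.18802 O.
Oxygen sums to 2.39471; scaling by 12/2.39471 = 5.01105 puts the formula on 12 O.
Al: 0.39858 × 5.01105 = 1.997 atoms per formula unit.

1.997 Al apfu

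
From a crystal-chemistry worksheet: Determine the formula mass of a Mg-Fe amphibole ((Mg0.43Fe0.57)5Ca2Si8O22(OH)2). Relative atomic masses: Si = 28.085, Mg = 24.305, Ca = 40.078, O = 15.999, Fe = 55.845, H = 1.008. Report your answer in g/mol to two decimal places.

The formula mass is the sum 2.15*24.305 + 2.85*55.845 + 2*40.078 + 8*28.085 + 24*15.999 + 2*1.008.

902.24 g/mol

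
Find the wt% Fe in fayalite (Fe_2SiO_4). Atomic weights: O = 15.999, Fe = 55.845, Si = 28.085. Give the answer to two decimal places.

54.81 weight percent

Formula mass = 2×55.845 + 1×28.085 + 4×15.999 = 203.771 g/mol, of which 111.690 g is Fe.
So Fe makes up 111.690/203.771 = 0.5481 of the mass, i.e. 54.81%.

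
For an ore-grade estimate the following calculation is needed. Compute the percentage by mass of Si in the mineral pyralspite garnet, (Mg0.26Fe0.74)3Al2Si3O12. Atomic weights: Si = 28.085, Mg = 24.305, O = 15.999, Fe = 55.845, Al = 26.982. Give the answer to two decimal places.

17.81 mass %

Molar mass of (Mg0.26Fe0.74)3Al2Si3O12: 0.78*24.305 + 2.22*55.845 + 2*26.982 + 3*28.085 + 12*15.999 = 473.141 g/mol.
Mass of Si per formula unit: 3 × 28.085 = 84.255 g.
Weight fraction Si = 84.255 / 473.141 = 0.1781.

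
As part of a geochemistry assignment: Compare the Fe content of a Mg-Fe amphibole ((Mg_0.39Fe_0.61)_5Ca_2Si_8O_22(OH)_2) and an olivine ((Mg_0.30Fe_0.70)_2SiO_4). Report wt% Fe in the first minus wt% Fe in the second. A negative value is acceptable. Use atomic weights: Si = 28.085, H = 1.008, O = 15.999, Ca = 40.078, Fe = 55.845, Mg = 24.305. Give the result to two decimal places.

Fe in (Mg_0.39Fe_0.61)_5Ca_2Si_8O_22(OH)_2: molar mass 908.550 g/mol; 3.05×55.845 = 170.327 g → 18.75 wt%.
Fe in (Mg_0.30Fe_0.70)_2SiO_4: molar mass 184.847 g/mol; 1.40×55.845 = 78.183 g → 42.30 wt%.
Difference = 18.75 − 42.30 = -23.55 percentage points.

-23.55 percentage points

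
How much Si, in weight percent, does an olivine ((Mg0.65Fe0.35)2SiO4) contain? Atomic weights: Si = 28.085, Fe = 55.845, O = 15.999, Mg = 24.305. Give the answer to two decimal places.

17.25 weight percent

Molar mass of (Mg0.65Fe0.35)2SiO4: 1.30·24.305 + 0.70·55.845 + 1·28.085 + 4·15.999 = 162.769 g/mol.
Mass of Si per formula unit: 1 × 28.085 = 28.085 g.
Weight fraction Si = 28.085 / 162.769 = 0.1725.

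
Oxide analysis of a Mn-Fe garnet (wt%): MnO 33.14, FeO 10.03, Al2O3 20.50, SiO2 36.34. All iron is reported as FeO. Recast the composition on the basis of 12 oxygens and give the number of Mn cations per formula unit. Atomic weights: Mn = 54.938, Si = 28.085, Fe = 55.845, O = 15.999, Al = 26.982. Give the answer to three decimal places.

MnO: 33.14/70.937 = 0.46718 mol → 0.46718 mol Mn, 0.46718 mol O.
FeO: 10.03/71.844 = 0.13961 mol → 0.13961 mol Fe, 0.13961 mol O.
Al2O3: 20.50/101.961 = 0.20106 mol → 0.40212 mol Al, 0.60318 mol O.
SiO2: 36.34/60.083 = 0.60483 mol → 0.60483 mol Si, 1.20966 mol O.
Total oxygen = 2.41963 mol. Normalization factor = 12/2.41963 = 4.95944.
Mn per 12 O = 0.46718 × 4.95944 = 2.317.

2.317 Mn apfu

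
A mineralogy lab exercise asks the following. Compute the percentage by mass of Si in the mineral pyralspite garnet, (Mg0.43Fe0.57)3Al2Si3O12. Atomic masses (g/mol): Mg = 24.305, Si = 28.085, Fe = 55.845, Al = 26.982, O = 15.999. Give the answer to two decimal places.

18.43 weight percent

Molar mass of (Mg0.43Fe0.57)3Al2Si3O12: 1.29*24.305 + 1.71*55.845 + 2*26.982 + 3*28.085 + 12*15.999 = 457.055 g/mol.
Mass of Si per formula unit: 3 × 28.085 = 84.255 g.
Weight fraction Si = 84.255 / 457.055 = 0.1843.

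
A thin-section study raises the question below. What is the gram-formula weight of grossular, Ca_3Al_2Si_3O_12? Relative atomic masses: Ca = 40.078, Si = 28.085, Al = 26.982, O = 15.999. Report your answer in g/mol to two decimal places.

Ca: 3 × 40.078 = 120.2340
Al: 2 × 26.982 = 53.9640
Si: 3 × 28.085 = 84.2550
O: 12 × 15.999 = 191.9880
Summing the contributions gives the formula mass.

450.44 g/mol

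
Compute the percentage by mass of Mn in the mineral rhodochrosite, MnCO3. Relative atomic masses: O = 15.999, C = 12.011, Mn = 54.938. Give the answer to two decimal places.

47.79 mass %

Molar mass of MnCO3: 1·54.938 + 1·12.011 + 3·15.999 = 114.946 g/mol.
Mass of Mn per formula unit: 1 × 54.938 = 54.938 g.
Weight fraction Mn = 54.938 / 114.946 = 0.4779.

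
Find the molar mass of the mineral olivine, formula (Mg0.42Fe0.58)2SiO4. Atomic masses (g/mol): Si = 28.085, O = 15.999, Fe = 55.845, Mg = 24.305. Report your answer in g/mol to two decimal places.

Mg: 0.84 × 24.305 = 20.4162
Fe: 1.16 × 55.845 = 64.7802
Si: 1 × 28.085 = 28.0850
O: 4 × 15.999 = 63.9960
Summing the contributions gives the formula mass.

177.28 g/mol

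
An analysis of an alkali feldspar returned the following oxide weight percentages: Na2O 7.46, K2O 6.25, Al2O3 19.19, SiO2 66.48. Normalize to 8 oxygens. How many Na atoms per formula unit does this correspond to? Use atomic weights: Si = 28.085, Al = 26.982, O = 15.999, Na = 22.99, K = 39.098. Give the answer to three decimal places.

0.650 Na apfu

Na2O: 7.46/61.979 = 0.12036 mol → 0.24072 mol Na, 0.12036 mol O.
K2O: 6.25/94.195 = 0.06635 mol → 0.13270 mol K, 0.06635 mol O.
Al2O3: 19.19/101.961 = 0.18821 mol → 0.37642 mol Al, 0.56463 mol O.
SiO2: 66.48/60.083 = 1.10647 mol → 1.10647 mol Si, 2.21294 mol O.
Total oxygen = 2.96428 mol. Normalization factor = 8/2.96428 = 2.69880.
Na per 8 O = 0.24072 × 2.69880 = 0.650.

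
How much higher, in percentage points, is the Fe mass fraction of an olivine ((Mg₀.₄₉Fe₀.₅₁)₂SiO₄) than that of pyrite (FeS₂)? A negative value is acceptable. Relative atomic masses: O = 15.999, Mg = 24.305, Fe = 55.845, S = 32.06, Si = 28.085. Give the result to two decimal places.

-13.60 percentage points

M((Mg₀.₄₉Fe₀.₅₁)₂SiO₄) = 172.862 g/mol, so wt% Fe = 56.962/172.862 × 100 = 32.95%.
M(FeS₂) = 119.965 g/mol, so wt% Fe = 55.845/119.965 × 100 = 46.55%.
32.95 − 46.55 = -13.60 pp.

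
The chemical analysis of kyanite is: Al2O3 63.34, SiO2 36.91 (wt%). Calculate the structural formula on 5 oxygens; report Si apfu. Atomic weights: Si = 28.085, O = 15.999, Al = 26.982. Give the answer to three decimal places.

0.993 Si apfu

63.34 wt% Al2O3 ÷ 101.961 g/mol = 0.62122 mol, giving 1.24244 Al and 1.86366 O.
36.91 wt% SiO2 ÷ 60.083 g/mol = 0.61432 mol, giving 0.61432 Si and 1.22864 O.
Oxygen sums to 3.09230; scaling by 5/3.09230 = 1.61692 puts the formula on 5 O.
Si: 0.61432 × 1.61692 = 0.993 atoms per formula unit.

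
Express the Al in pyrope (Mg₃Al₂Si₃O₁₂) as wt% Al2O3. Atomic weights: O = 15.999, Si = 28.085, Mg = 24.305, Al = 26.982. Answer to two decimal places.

M(Mg₃Al₂Si₃O₁₂) = 403.122 g/mol; M(Al2O3) = 101.961 g/mol.
Moles Al2O3 per formula unit = 2 Al ÷ 2 = 1.0000.
Al2O3 fraction = (1.0000 × 101.961) / 403.122 = 101.961/403.122 = 0.2529.

25.29 wt%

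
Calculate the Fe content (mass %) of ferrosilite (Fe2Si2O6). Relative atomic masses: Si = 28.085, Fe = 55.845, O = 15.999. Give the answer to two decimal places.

42.33 mass %

M(Fe2Si2O6) = 263.854 g/mol.
Fe contributes 2 × 55.845 = 111.690 g per mole.
111.690/263.854 = 0.4233 → 42.33%.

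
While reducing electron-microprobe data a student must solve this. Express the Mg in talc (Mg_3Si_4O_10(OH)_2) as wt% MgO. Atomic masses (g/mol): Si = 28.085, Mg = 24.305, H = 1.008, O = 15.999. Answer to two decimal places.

31.88 wt%

M(Mg_3Si_4O_10(OH)_2) = 379.259 g/mol; M(MgO) = 40.304 g/mol.
Moles MgO per formula unit = 3 Mg ÷ 1 = 3.0000.
MgO fraction = (3.0000 × 40.304) / 379.259 = 120.912/379.259 = 0.3188.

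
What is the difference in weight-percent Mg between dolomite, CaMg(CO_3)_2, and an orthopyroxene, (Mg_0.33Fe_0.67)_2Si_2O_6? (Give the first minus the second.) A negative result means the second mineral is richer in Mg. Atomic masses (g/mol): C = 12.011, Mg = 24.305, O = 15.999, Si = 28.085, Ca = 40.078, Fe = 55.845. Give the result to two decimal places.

6.58 percentage points

First mineral: 24.305 g Mg in 184.399 g formula = 13.18 wt% Mg.
Second mineral: 16.041 g Mg in 243.038 g formula = 6.60 wt% Mg.
13.18% − 6.60% gives a difference of 6.58 percentage points.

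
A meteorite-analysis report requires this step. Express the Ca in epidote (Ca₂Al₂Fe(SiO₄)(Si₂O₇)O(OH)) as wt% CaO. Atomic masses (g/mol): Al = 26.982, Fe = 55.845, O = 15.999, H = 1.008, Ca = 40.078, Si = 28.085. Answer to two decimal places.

Formula mass = 483.215 g/mol.
2 Ca → 2.0000 mol CaO per formula unit; M(CaO) = 56.077, so CaO mass = 112.154 g.
112.154/483.215 × 100 = 23.21 wt%.

23.21 wt%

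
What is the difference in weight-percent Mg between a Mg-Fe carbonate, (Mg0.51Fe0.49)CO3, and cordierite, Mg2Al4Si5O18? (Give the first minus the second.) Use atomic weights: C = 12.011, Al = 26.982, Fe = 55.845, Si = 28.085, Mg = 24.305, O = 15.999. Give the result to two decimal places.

First mineral: 12.396 g Mg in 99.768 g formula = 12.42 wt% Mg.
Second mineral: 48.610 g Mg in 584.945 g formula = 8.31 wt% Mg.
12.42% − 8.31% gives a difference of 4.11 percentage points.

4.11 percentage points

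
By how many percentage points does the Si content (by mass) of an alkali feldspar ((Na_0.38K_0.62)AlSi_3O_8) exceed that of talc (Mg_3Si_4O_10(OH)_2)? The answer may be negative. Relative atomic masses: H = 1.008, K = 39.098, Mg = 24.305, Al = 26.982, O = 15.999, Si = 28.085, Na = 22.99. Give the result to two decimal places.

M((Na_0.38K_0.62)AlSi_3O_8) = 272.206 g/mol, so wt% Si = 84.255/272.206 × 100 = 30.95%.
M(Mg_3Si_4O_10(OH)_2) = 379.259 g/mol, so wt% Si = 112.340/379.259 × 100 = 29.62%.
30.95 − 29.62 = 1.33 pp.

1.33 percentage points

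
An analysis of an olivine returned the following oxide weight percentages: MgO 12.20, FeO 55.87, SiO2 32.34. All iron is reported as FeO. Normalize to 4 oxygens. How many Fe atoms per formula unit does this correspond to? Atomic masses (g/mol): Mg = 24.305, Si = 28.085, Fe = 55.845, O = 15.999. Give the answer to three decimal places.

MgO (M=40.304): mol = 0.30270; Mg = 0.30270, O = 0.30270.
FeO (M=71.844): mol = 0.77766; Fe = 0.77766, O = 0.77766.
SiO2 (M=60.083): mol = 0.53826; Si = 0.53826, O = 1.07652.
ΣO = 2.15688; factor = 4/ΣO = 1.85453.
Fe apfu = 0.77766 × 1.85453 = 1.442.

1.442 Fe apfu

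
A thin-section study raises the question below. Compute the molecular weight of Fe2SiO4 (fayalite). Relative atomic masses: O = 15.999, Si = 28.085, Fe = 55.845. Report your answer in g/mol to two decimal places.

Fe: 2 × 55.845 = 111.6900
Si: 1 × 28.085 = 28.0850
O: 4 × 15.999 = 63.9960
Summing the contributions gives the formula mass.

203.77 g/mol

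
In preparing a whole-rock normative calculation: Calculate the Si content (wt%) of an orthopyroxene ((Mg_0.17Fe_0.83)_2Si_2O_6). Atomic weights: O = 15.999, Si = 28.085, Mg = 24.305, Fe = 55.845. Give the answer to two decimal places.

22.19 wt%

Molar mass of (Mg_0.17Fe_0.83)_2Si_2O_6: 0.34*24.305 + 1.66*55.845 + 2*28.085 + 6*15.999 = 253.130 g/mol.
Mass of Si per formula unit: 2 × 28.085 = 56.170 g.
Weight fraction Si = 56.170 / 253.130 = 0.2219.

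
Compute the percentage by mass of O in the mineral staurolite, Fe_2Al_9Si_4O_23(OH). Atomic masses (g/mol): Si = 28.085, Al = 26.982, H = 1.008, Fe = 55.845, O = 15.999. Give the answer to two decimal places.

Molar mass of Fe_2Al_9Si_4O_23(OH): 2×55.845 + 9×26.982 + 4×28.085 + 24×15.999 + 1×1.008 = 851.852 g/mol.
Mass of O per formula unit: 24 × 15.999 = 383.976 g.
Weight fraction O = 383.976 / 851.852 = 0.4508.

45.08 weight percent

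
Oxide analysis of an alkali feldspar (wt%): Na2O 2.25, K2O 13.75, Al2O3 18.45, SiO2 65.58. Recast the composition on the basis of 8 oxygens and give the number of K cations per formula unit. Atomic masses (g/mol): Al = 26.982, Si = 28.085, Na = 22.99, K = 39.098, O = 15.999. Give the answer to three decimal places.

0.803 K apfu

2.25 wt% Na2O ÷ 61.979 g/mol = 0.03630 mol, giving 0.07260 Na and 0.03630 O.
13.75 wt% K2O ÷ 94.195 g/mol = 0.14597 mol, giving 0.29194 K and 0.14597 O.
18.45 wt% Al2O3 ÷ 101.961 g/mol = 0.18095 mol, giving 0.36190 Al and 0.54285 O.
65.58 wt% SiO2 ÷ 60.083 g/mol = 1.09149 mol, giving 1.09149 Si and 2.18298 O.
Oxygen sums to 2.90810; scaling by 8/2.90810 = 2.75094 puts the formula on 8 O.
K: 0.29194 × 2.75094 = 0.803 atoms per formula unit.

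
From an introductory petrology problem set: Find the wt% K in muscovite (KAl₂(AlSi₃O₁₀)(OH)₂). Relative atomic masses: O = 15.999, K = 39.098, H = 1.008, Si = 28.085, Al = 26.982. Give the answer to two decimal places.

9.82 wt%

M(KAl₂(AlSi₃O₁₀)(OH)₂) = 398.303 g/mol.
K contributes 1 × 39.098 = 39.098 g per mole.
39.098/398.303 = 0.0982 → 9.82%.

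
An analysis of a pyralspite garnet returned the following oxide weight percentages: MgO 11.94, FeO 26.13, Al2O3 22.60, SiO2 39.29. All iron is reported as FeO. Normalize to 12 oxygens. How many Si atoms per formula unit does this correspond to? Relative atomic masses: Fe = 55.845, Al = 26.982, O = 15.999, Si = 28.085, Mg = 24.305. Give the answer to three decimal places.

2.981 Si apfu

11.94 wt% MgO ÷ 40.304 g/mol = 0.29625 mol, giving 0.29625 Mg and 0.29625 O.
26.13 wt% FeO ÷ 71.844 g/mol = 0.36370 mol, giving 0.36370 Fe and 0.36370 O.
22.60 wt% Al2O3 ÷ 101.961 g/mol = 0.22165 mol, giving 0.44330 Al and 0.66495 O.
39.29 wt% SiO2 ÷ 60.083 g/mol = 0.65393 mol, giving 0.65393 Si and 1.30786 O.
Oxygen sums to 2.63276; scaling by 12/2.63276 = 4.55795 puts the formula on 12 O.
Si: 0.65393 × 4.55795 = 2.981 atoms per formula unit.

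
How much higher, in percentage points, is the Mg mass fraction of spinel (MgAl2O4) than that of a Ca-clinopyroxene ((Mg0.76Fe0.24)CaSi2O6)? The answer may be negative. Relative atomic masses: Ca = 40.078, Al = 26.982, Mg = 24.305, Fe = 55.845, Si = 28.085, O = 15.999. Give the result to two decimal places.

Mg in MgAl2O4: molar mass 142.265 g/mol; 1×24.305 = 24.305 g → 17.08 wt%.
Mg in (Mg0.76Fe0.24)CaSi2O6: molar mass 224.117 g/mol; 0.76×24.305 = 18.472 g → 8.24 wt%.
Difference = 17.08 − 8.24 = 8.84 percentage points.

8.84 percentage points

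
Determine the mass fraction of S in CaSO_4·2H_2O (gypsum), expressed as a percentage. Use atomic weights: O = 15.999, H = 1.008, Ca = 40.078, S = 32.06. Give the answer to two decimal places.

18.62 mass %

Molar mass of CaSO_4·2H_2O: 1×40.078 + 1×32.06 + 6×15.999 + 4×1.008 = 172.164 g/mol.
Mass of S per formula unit: 1 × 32.06 = 32.060 g.
Weight fraction S = 32.060 / 172.164 = 0.1862.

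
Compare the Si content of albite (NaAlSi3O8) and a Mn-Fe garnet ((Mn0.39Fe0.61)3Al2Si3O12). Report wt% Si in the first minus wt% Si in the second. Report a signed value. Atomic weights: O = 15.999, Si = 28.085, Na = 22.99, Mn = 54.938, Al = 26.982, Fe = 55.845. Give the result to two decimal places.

15.17 percentage points

M(NaAlSi3O8) = 262.219 g/mol, so wt% Si = 84.255/262.219 × 100 = 32.13%.
M((Mn0.39Fe0.61)3Al2Si3O12) = 496.681 g/mol, so wt% Si = 84.255/496.681 × 100 = 16.96%.
32.13 − 16.96 = 15.17 pp.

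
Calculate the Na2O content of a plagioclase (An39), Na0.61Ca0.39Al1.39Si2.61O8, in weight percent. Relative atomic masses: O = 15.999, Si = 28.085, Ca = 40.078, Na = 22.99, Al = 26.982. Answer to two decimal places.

M(Na0.61Ca0.39Al1.39Si2.61O8) = 268.453 g/mol; M(Na2O) = 61.979 g/mol.
Moles Na2O per formula unit = 0.61 Na ÷ 2 = 0.3050.
Na2O fraction = (0.3050 × 61.979) / 268.453 = 18.904/268.453 = 0.0704.

7.04 wt%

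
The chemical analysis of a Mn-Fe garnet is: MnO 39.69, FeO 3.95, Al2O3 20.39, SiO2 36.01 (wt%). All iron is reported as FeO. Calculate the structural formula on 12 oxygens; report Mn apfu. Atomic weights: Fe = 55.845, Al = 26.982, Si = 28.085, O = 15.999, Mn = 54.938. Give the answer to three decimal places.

2.782 Mn apfu

MnO: 39.69/70.937 = 0.55951 mol → 0.55951 mol Mn, 0.55951 mol O.
FeO: 3.95/71.844 = 0.05498 mol → 0.05498 mol Fe, 0.05498 mol O.
Al2O3: 20.39/101.961 = 0.19998 mol → 0.39996 mol Al, 0.59994 mol O.
SiO2: 36.01/60.083 = 0.59934 mol → 0.59934 mol Si, 1.19868 mol O.
Total oxygen = 2.41311 mol. Normalization factor = 12/2.41311 = 4.97284.
Mn per 12 O = 0.55951 × 4.97284 = 2.782.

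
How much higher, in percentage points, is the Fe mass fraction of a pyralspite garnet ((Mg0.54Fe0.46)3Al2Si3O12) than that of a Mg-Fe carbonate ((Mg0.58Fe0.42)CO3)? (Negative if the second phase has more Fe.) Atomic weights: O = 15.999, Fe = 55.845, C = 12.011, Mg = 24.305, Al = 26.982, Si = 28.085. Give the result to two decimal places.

-6.79 percentage points

First mineral: 77.066 g Fe in 446.647 g formula = 17.25 wt% Fe.
Second mineral: 23.455 g Fe in 97.560 g formula = 24.04 wt% Fe.
17.25% − 24.04% gives a difference of -6.79 percentage points.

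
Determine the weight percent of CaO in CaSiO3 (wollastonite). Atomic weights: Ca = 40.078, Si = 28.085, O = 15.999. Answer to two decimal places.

Formula mass = 116.160 g/mol.
1 Ca → 1.0000 mol CaO per formula unit; M(CaO) = 56.077, so CaO mass = 56.077 g.
56.077/116.160 × 100 = 48.28 wt%.

48.28 wt%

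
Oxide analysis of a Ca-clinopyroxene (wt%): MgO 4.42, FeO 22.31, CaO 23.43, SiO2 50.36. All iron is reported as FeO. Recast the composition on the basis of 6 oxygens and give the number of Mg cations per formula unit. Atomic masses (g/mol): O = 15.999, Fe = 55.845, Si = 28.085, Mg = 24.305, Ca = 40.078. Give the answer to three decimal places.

4.42 wt% MgO ÷ 40.304 g/mol = 0.10967 mol, giving 0.10967 Mg and 0.10967 O.
22.31 wt% FeO ÷ 71.844 g/mol = 0.31053 mol, giving 0.31053 Fe and 0.31053 O.
23.43 wt% CaO ÷ 56.077 g/mol = 0.41782 mol, giving 0.41782 Ca and 0.41782 O.
50.36 wt% SiO2 ÷ 60.083 g/mol = 0.83817 mol, giving 0.83817 Si and 1.67634 O.
Oxygen sums to 2.51436; scaling by 6/2.51436 = 2.38629 puts the formula on 6 O.
Mg: 0.10967 × 2.38629 = 0.262 atoms per formula unit.

0.262 Mg apfu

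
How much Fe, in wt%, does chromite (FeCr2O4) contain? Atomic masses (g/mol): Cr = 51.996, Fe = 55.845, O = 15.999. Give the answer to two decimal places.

Molar mass of FeCr2O4: 1×55.845 + 2×51.996 + 4×15.999 = 223.833 g/mol.
Mass of Fe per formula unit: 1 × 55.845 = 55.845 g.
Weight fraction Fe = 55.845 / 223.833 = 0.2495.

24.95 wt%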